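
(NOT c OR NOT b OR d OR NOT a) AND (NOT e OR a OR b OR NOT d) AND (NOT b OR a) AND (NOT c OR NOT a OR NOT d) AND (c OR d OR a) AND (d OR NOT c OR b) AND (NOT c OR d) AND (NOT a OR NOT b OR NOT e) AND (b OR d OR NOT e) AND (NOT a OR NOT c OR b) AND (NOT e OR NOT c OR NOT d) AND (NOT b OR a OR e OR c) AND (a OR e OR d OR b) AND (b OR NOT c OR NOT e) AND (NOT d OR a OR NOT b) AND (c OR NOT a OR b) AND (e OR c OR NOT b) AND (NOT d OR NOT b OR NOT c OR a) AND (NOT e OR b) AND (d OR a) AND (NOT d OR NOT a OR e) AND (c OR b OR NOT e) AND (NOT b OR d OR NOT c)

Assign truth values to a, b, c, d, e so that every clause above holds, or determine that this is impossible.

a: false,  b: false,  c: true,  d: true,  e: false

Case b = false:
From the singleton clause (NOT e), e = false.
Case d = true:
From the singleton clause (NOT a), a = false.
Every clause is now satisfied; c is unconstrained.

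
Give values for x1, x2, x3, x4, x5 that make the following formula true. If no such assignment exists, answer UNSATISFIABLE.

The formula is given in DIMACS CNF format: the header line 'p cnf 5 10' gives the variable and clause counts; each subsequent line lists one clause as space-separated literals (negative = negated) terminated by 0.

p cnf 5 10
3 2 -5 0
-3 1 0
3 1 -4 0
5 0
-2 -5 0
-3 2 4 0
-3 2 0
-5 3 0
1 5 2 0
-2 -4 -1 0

UNSATISFIABLE

(x5) alone gives x5 = True.
(¬x2) alone gives x2 = False.
(x3) alone gives x3 = True.
But (¬x3) is also a unit clause — contradiction.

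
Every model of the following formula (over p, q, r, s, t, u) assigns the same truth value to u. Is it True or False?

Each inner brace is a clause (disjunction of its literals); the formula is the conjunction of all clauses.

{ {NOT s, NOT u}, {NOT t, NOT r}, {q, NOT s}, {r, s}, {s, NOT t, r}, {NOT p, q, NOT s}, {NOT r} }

Suppose u = true.
(NOT s) alone gives s = false.
(r) alone gives r = true.
That conflicts with the unit clause (NOT r).
So every satisfying assignment has u = False.

False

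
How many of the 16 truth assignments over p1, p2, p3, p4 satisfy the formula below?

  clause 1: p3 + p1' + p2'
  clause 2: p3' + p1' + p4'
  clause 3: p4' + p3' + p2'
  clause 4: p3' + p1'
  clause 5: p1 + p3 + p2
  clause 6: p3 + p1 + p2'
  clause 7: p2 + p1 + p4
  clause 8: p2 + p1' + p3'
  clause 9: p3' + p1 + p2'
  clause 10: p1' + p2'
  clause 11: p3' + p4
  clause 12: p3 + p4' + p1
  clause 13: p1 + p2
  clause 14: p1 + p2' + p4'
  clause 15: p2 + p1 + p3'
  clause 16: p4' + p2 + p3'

There are 2^4 = 16 truth assignments over (p1, p2, p3, p4).
Check each against the 16 clauses (columns in the order p1, p2, p3, p4):
  F F F F  ✗ fails (p1 + p3 + p2)
  F F F T  ✗ fails (p1 + p3 + p2)
  F F T F  ✗ fails (p2 + p1 + p4)
  F F T T  ✗ fails (p1 + p2)
  F T F F  ✗ fails (p3 + p1 + p2')
  F T F T  ✗ fails (p3 + p1 + p2')
  F T T F  ✗ fails (p3' + p1 + p2')
  F T T T  ✗ fails (p4' + p3' + p2')
  T F F F  ✓ satisfies all
  T F F T  ✓ satisfies all
  T F T F  ✗ fails (p3' + p1')
  T F T T  ✗ fails (p3' + p1' + p4')
  T T F F  ✗ fails (p3 + p1' + p2')
  T T F T  ✗ fails (p3 + p1' + p2')
  T T T F  ✗ fails (p3' + p1')
  T T T T  ✗ fails (p3' + p1' + p4')
2 of the 16 rows are models.

2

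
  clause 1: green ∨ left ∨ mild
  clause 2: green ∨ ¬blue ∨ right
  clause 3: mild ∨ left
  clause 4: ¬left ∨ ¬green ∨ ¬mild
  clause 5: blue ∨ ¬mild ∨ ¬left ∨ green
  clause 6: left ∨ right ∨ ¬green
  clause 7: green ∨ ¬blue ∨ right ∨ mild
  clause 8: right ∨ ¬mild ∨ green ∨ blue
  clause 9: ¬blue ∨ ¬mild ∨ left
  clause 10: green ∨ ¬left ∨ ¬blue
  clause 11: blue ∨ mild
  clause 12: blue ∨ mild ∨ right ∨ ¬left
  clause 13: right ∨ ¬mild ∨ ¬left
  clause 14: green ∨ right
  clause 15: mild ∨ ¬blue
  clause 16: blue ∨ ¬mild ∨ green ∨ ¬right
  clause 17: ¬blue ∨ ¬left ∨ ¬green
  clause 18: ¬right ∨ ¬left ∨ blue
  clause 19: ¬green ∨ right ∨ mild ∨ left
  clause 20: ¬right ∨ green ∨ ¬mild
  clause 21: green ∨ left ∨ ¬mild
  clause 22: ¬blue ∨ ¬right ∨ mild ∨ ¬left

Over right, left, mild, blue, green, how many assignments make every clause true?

1

There are 2^5 = 32 truth assignments over (right, left, mild, blue, green).
Split on left. With left = True, the clauses containing left are satisfied and ¬left drops from the rest; 0 of the 2^4 = 16 assignments to the other variables satisfy what remains.
With left = False, by the same count on the reduced clause set, 1 assignment works.
Total: 0 + 1 = 1.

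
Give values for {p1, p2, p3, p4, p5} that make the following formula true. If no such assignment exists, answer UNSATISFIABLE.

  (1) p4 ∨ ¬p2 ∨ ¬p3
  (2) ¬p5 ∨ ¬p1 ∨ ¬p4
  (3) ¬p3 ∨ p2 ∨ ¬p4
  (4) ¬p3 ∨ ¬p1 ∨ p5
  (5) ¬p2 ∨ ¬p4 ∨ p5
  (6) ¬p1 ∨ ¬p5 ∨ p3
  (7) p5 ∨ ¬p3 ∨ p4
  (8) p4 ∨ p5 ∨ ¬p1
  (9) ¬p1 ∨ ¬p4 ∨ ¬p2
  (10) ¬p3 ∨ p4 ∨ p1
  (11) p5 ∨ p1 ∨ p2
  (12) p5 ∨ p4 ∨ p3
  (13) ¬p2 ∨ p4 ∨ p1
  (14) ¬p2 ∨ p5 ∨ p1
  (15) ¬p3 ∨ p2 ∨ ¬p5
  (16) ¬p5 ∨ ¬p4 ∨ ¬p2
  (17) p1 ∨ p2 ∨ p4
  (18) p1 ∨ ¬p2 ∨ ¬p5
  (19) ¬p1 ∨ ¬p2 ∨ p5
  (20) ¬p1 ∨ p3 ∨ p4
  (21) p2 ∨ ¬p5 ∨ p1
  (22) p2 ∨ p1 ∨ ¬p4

p1: True,  p2: False,  p3: False,  p4: True,  p5: False

Try p4 = True.
Try p5 = False.
From the singleton clause (¬p2), p2 = False.
From the singleton clause (¬p3), p3 = False.
From the singleton clause (p1), p1 = True.
This assignment satisfies each clause.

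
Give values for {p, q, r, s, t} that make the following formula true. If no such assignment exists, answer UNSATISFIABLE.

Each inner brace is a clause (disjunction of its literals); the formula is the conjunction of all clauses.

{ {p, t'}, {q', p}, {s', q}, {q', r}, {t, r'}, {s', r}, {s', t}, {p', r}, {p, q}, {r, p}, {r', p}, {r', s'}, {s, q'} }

p ↦ 1,  q ↦ 0,  r ↦ 1,  s ↦ 0,  t ↦ 1

Try p = 1.
(r) alone gives r = 1.
(t) alone gives t = 1.
(s') alone gives s = 0.
(q') alone gives q = 0.
Every clause now holds.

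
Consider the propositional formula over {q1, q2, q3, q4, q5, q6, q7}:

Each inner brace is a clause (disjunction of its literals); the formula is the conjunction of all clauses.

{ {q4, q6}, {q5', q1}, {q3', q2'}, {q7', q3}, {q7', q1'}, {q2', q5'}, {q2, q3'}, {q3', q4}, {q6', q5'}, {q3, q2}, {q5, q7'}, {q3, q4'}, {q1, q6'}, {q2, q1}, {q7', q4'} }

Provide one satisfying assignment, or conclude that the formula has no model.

Branch on q4: set q4 = 0.
The clause (q6) is unit, so q6 = 1.
The clause (q3') is unit, so q3 = 0.
The clause (q7') is unit, so q7 = 0.
The clause (q5') is unit, so q5 = 0.
The clause (q2) is unit, so q2 = 1.
The clause (q1) is unit, so q1 = 1.
This assignment satisfies each clause.

q1=1,  q2=1,  q3=0,  q4=0,  q5=0,  q6=1,  q7=0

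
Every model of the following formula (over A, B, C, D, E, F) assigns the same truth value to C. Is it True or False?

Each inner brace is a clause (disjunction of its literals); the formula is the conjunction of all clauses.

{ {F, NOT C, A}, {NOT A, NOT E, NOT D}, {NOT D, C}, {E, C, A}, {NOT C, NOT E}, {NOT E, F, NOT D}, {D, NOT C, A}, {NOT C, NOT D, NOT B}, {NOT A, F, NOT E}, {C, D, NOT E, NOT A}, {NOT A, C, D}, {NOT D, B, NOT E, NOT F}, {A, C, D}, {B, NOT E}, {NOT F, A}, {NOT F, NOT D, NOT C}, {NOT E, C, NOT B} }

Suppose C = false.
Unit clause (NOT D) forces D = false.
Unit clause (NOT A) forces A = false.
But (A) is also a unit clause — contradiction.
So every satisfying assignment has C = True.

True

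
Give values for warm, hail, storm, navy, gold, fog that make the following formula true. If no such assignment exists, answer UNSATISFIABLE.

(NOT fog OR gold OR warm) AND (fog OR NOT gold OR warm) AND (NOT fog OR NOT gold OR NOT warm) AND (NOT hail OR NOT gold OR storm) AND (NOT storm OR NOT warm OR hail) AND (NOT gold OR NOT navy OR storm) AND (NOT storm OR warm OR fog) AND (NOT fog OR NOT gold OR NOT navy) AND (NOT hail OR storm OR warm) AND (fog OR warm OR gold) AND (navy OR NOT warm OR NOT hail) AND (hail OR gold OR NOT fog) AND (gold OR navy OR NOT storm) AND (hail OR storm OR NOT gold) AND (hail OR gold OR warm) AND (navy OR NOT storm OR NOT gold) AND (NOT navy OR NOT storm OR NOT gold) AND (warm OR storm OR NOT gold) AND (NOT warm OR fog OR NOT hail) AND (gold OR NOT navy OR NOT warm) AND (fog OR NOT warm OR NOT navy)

warm=true; hail=false; storm=false; navy=false; gold=false; fog=false

Suppose fog = false.
Suppose gold = false.
(warm) alone gives warm = true.
(NOT hail) alone gives hail = false.
(NOT storm) alone gives storm = false.
(NOT navy) alone gives navy = false.
Every clause now holds.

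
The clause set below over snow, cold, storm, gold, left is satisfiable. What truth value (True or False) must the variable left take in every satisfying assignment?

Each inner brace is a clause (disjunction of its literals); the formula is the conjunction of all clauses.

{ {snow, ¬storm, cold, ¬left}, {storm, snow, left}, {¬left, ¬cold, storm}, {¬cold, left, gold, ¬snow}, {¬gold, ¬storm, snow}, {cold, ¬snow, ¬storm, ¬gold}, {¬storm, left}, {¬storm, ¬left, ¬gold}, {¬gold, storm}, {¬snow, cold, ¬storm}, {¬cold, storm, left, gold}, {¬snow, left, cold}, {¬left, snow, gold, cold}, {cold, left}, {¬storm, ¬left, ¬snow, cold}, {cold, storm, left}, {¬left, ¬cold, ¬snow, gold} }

True

Suppose left = False.
Unit clause (¬storm) forces storm = False.
Unit clause (snow) forces snow = True.
Unit clause (¬gold) forces gold = False.
Unit clause (¬cold) forces cold = False.
That conflicts with the unit clause (cold).
So every satisfying assignment has left = True.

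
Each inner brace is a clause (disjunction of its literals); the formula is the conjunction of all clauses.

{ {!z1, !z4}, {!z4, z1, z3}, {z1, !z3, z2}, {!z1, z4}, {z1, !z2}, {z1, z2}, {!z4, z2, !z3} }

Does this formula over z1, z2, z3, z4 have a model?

Branch on z1: set z1 = false.
The clause (!z2) is unit, so z2 = false.
Now (z2) is unsatisfied and unit — conflict.
Backtrack on z1: now try z1 = true.
The clause (!z4) is unit, so z4 = false.
Now (z4) is unsatisfied and unit — conflict.
Either choice for z1 ends in contradiction.
No assignment satisfies every clause.

Unsatisfiable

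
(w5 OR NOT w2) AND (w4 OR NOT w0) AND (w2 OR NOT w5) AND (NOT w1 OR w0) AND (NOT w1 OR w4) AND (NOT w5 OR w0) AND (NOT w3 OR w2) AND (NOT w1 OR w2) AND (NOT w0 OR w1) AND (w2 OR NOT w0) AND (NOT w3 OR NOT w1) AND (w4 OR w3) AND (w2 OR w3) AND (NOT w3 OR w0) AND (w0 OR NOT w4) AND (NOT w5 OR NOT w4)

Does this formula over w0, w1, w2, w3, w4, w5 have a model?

No, unsatisfiable

Suppose w5 = true.
(w2) alone gives w2 = true.
(w0) alone gives w0 = true.
(w4) alone gives w4 = true.
But (NOT w4) is also a unit clause — contradiction.
So w5 must be the other value — set w5 = false.
(NOT w2) alone gives w2 = false.
(NOT w3) alone gives w3 = false.
But (w3) is also a unit clause — contradiction.
Either choice for w5 ends in contradiction.
No assignment satisfies every clause.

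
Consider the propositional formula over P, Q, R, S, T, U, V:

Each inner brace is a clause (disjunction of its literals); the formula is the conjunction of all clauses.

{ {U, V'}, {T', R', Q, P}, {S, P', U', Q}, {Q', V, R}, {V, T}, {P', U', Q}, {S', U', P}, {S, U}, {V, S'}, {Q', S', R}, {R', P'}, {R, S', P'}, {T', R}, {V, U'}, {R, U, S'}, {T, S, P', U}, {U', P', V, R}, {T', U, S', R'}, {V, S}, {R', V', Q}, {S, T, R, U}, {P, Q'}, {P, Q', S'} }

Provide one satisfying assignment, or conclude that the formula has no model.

P=1; Q=1; R=0; S=0; T=0; U=1; V=1

Case U = 1:
(V) alone gives V = 1.
Case P = 1:
(Q) alone gives Q = 1.
(R') alone gives R = 0.
(S') alone gives S = 0.
(T') alone gives T = 0.
All clauses are satisfied.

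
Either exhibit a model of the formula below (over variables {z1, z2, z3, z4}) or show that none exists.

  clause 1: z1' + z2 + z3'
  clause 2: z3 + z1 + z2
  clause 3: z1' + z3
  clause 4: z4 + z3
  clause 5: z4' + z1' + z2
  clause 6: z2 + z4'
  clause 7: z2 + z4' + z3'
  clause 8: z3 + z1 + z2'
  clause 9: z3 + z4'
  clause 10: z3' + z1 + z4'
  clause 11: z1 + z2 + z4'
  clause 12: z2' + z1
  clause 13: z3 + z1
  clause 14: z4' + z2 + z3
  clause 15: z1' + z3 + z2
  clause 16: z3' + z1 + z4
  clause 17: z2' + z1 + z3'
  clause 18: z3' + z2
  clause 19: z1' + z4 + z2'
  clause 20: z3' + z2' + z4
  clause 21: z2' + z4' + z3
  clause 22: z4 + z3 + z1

z1: 1; z2: 1; z3: 1; z4: 1

Branch on z1: set z1 = 1.
(z3) alone gives z3 = 1.
(z2) alone gives z2 = 1.
(z4) alone gives z4 = 1.
All clauses are satisfied.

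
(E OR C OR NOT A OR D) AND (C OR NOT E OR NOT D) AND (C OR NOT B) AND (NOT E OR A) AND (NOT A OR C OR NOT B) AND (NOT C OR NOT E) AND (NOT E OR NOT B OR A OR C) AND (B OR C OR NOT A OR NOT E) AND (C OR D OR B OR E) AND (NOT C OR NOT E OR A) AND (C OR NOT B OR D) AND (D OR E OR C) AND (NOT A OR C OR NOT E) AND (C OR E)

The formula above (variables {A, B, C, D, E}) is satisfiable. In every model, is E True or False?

Suppose E = true.
The clause (A) is unit, so A = true.
The clause (NOT C) is unit, so C = false.
That conflicts with the unit clause (C).
So every satisfying assignment has E = False.

False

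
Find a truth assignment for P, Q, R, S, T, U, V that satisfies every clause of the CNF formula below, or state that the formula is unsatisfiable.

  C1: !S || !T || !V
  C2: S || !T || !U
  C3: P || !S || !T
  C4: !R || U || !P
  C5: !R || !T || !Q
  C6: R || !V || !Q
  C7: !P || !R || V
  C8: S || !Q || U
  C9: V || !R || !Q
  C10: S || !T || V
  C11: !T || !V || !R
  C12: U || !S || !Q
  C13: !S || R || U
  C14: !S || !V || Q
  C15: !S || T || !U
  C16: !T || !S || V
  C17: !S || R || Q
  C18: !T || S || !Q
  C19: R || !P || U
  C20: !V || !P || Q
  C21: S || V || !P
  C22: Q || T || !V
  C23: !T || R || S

Branch on S: set S = false.
Branch on T: set T = false.
Branch on Q: set Q = false.
Unit clause (!V) forces V = false.
Unit clause (!P) forces P = false.
All clauses hold; R, U can take either value.

P=false; Q=false; R=true; S=false; T=false; U=true; V=false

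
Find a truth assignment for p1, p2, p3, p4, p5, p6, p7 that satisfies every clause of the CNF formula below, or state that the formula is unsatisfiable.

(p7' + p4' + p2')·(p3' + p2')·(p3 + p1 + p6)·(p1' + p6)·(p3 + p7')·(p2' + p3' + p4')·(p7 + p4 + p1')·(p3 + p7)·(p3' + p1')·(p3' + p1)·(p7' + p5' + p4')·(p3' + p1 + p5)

Branch on p3: set p3 = 0.
(p7') alone gives p7 = 0.
That conflicts with the unit clause (p7).
So p3 must be the other value — set p3 = 1.
(p2') alone gives p2 = 0.
(p1') alone gives p1 = 0.
That conflicts with the unit clause (p1).
Both values of p3 lead to a conflict.

UNSATISFIABLE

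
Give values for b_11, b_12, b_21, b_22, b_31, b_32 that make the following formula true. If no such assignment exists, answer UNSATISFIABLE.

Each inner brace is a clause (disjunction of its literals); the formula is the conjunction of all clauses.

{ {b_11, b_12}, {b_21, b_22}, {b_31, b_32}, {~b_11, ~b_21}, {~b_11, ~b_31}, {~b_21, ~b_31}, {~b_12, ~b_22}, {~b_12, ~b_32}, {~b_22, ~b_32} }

UNSATISFIABLE

Branch on b_11: set b_11 = 1.
(~b_21) alone gives b_21 = 0.
(b_22) alone gives b_22 = 1.
(~b_31) alone gives b_31 = 0.
(b_32) alone gives b_32 = 1.
But (~b_32) is also a unit clause — contradiction.
Undo b_11 and try b_11 = 0.
(b_12) alone gives b_12 = 1.
(~b_22) alone gives b_22 = 0.
(b_21) alone gives b_21 = 1.
(~b_31) alone gives b_31 = 0.
(b_32) alone gives b_32 = 1.
But (~b_32) is also a unit clause — contradiction.
Either choice for b_11 ends in contradiction.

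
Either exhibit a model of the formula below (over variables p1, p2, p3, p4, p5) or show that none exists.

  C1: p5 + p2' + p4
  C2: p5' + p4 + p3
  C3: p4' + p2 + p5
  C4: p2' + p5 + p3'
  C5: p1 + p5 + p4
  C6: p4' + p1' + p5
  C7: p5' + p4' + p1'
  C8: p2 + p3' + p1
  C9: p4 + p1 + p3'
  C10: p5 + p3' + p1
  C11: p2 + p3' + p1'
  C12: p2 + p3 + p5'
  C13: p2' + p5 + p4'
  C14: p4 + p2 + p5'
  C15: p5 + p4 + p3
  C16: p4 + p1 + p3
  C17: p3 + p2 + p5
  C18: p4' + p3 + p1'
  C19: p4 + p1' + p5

p1=1; p2=1; p3=1; p4=0; p5=1

Try p5 = 1.
Try p4 = 0.
(p3) alone gives p3 = 1.
(p1) alone gives p1 = 1.
(p2) alone gives p2 = 1.
All clauses are satisfied.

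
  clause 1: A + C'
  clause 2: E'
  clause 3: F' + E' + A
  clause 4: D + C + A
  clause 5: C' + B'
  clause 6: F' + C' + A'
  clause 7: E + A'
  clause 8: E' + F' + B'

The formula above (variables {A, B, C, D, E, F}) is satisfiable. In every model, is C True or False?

Suppose C = 1.
The clause (A) is unit, so A = 1.
The clause (E') is unit, so E = 0.
But (E) is also a unit clause — contradiction.
So every satisfying assignment has C = False.

False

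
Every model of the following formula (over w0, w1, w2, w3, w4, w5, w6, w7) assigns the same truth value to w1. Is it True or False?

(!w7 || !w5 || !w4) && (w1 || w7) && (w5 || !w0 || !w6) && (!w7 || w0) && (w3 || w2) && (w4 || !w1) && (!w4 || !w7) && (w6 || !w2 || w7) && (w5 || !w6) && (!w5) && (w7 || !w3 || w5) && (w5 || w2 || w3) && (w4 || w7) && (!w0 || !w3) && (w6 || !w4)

False

Suppose w1 = true.
From the singleton clause (w4), w4 = true.
From the singleton clause (!w7), w7 = false.
From the singleton clause (!w5), w5 = false.
From the singleton clause (!w6), w6 = false.
But (w6) is also a unit clause — contradiction.
So every satisfying assignment has w1 = False.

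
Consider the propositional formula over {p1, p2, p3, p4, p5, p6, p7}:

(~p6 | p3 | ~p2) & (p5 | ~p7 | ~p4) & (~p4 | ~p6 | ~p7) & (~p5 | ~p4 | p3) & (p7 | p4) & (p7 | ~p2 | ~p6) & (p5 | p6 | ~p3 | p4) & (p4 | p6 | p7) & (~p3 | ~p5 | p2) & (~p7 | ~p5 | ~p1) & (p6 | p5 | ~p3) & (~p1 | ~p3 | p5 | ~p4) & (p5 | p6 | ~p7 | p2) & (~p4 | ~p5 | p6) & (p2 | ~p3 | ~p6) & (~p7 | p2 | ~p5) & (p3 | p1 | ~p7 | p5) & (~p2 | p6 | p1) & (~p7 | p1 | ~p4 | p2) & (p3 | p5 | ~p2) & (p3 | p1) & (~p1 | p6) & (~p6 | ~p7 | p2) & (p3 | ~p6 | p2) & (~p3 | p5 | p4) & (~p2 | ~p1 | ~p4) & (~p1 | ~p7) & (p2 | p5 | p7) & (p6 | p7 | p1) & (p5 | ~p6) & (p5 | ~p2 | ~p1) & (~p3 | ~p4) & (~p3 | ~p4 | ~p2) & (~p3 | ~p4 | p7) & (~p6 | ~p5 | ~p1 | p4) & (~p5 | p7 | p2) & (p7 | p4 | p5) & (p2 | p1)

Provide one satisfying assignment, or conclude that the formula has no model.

Suppose p7 = 1.
Unit clause (~p1) forces p1 = 0.
Unit clause (p3) forces p3 = 1.
Unit clause (~p4) forces p4 = 0.
Unit clause (p5) forces p5 = 1.
Unit clause (p2) forces p2 = 1.
Unit clause (p6) forces p6 = 1.
This assignment satisfies each clause.

p1: 0; p2: 1; p3: 1; p4: 0; p5: 1; p6: 1; p7: 1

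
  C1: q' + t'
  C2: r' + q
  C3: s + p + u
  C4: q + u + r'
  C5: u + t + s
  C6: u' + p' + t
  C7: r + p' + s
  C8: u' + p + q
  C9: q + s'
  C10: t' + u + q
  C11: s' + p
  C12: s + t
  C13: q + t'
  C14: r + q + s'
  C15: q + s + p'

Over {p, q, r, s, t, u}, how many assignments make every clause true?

2

There are 2^6 = 64 truth assignments over (p, q, r, s, t, u).
Split on p. With p = 1, the clauses containing p are satisfied and p' drops from the rest; 2 of the 2^5 = 32 assignments to the other variables satisfy what remains.
With p = 0, by the same count on the reduced clause set, 0 assignments work.
(One model: p=T, q=T, r=F, s=T, t=F, u=F.)
Total: 2 + 0 = 2.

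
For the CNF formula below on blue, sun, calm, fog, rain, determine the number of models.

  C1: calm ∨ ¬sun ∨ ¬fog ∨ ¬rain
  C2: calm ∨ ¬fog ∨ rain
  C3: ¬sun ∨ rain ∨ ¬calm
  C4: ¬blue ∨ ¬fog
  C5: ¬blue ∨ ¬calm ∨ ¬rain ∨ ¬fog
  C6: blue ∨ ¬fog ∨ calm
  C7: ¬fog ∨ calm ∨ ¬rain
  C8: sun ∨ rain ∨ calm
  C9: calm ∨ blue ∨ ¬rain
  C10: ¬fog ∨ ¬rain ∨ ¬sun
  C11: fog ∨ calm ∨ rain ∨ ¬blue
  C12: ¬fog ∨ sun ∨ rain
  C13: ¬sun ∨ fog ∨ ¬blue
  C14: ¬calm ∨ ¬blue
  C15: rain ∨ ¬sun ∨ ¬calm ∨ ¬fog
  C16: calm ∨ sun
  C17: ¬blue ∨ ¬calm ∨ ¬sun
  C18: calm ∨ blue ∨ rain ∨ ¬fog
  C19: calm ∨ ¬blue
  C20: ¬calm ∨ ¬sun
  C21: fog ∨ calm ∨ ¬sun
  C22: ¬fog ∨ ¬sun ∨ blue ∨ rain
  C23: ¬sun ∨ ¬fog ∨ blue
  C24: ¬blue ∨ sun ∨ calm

3

There are 2^5 = 32 truth assignments over (blue, sun, calm, fog, rain).
Split on fog. With fog = True, the clauses containing fog are satisfied and ¬fog drops from the rest; 1 of the 2^4 = 16 assignments to the other variables satisfy what remains.
With fog = False, by the same count on the reduced clause set, 2 assignments work.
(One model: blue=F, sun=F, calm=T, fog=F, rain=F.)
Total: 1 + 2 = 3.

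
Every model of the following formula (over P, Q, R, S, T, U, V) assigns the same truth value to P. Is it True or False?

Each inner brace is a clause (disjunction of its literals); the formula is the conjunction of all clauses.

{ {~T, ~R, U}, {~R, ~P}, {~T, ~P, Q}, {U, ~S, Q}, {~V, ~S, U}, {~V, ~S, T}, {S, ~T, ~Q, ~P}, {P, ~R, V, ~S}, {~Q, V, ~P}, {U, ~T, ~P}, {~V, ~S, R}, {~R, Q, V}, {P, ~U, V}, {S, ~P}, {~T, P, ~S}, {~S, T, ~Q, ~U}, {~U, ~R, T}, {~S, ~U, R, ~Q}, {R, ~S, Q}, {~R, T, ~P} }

False

Suppose P = 1.
The clause (~R) is unit, so R = 0.
The clause (S) is unit, so S = 1.
The clause (~V) is unit, so V = 0.
The clause (~Q) is unit, so Q = 0.
Now (Q) is unsatisfied and unit — conflict.
So every satisfying assignment has P = False.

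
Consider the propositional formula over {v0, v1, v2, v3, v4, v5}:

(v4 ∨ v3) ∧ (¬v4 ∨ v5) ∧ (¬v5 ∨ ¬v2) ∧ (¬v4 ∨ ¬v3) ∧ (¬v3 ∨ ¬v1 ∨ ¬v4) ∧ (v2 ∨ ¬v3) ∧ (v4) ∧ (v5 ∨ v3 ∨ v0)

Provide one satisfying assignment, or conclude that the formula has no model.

From the singleton clause (v4), v4 = True.
From the singleton clause (v5), v5 = True.
From the singleton clause (¬v2), v2 = False.
From the singleton clause (¬v3), v3 = False.
No clause remains; v0, v1 are free.

v0: False; v1: False; v2: False; v3: False; v4: True; v5: True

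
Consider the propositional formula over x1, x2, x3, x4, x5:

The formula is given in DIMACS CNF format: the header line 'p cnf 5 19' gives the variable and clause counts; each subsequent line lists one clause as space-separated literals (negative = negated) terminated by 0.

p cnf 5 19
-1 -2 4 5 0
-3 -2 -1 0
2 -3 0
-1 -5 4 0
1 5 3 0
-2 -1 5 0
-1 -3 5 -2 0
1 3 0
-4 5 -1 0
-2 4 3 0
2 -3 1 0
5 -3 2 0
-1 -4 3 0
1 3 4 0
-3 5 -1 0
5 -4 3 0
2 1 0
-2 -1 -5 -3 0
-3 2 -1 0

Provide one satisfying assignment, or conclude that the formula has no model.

x1: False, x2: True, x3: True, x4: True, x5: False

Branch on x2: set x2 = True.
Branch on x3: set x3 = True.
(¬x1) alone gives x1 = False.
No clause remains; x4, x5 are free.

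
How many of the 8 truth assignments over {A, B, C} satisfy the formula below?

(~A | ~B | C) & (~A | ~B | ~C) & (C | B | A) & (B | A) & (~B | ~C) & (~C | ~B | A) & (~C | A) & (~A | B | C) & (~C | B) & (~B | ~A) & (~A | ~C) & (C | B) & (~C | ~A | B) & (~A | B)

1

There are 2^3 = 8 truth assignments over (A, B, C).
Check each against the 14 clauses (columns in the order A, B, C):
  F F F  ✗ fails (C | B | A)
  F F T  ✗ fails (B | A)
  F T F  ✓ satisfies all
  F T T  ✗ fails (~B | ~C)
  T F F  ✗ fails (~A | B | C)
  T F T  ✗ fails (~C | B)
  T T F  ✗ fails (~A | ~B | C)
  T T T  ✗ fails (~A | ~B | ~C)
1 of the 8 rows is a model.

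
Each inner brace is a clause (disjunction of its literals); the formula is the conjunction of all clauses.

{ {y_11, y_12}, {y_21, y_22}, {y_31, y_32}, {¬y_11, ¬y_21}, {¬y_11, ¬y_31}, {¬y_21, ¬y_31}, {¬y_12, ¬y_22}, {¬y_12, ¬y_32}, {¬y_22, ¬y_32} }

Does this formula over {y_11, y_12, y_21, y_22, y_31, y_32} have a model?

Case y_11 = True:
(¬y_21) alone gives y_21 = False.
(y_22) alone gives y_22 = True.
(¬y_31) alone gives y_31 = False.
(y_32) alone gives y_32 = True.
Now (¬y_32) is unsatisfied and unit — conflict.
Undo y_11 and try y_11 = False.
(y_12) alone gives y_12 = True.
(¬y_22) alone gives y_22 = False.
(y_21) alone gives y_21 = True.
(¬y_31) alone gives y_31 = False.
(y_32) alone gives y_32 = True.
Now (¬y_32) is unsatisfied and unit — conflict.
Neither y_11 = True nor y_11 = False works.
No assignment satisfies every clause.

Unsatisfiable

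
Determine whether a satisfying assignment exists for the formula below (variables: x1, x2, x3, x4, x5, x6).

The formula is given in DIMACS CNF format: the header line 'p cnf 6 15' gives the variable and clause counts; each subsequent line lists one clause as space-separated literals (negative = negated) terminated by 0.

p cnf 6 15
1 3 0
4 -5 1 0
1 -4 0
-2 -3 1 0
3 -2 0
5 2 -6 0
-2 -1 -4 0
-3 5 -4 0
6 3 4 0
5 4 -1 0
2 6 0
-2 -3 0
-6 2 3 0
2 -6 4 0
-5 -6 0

Unsatisfiable

Case x1 = True:
Case x3 = True:
Unit clause (¬x2) forces x2 = False.
Unit clause (x6) forces x6 = True.
Unit clause (x5) forces x5 = True.
But (¬x5) is also a unit clause — contradiction.
Undo x3 and try x3 = False.
Unit clause (¬x2) forces x2 = False.
Unit clause (x6) forces x6 = True.
But (¬x6) is also a unit clause — contradiction.
Either choice for x3 ends in contradiction.
Undo x1 and try x1 = False.
Unit clause (x3) forces x3 = True.
Unit clause (¬x4) forces x4 = False.
Unit clause (¬x5) forces x5 = False.
Unit clause (¬x2) forces x2 = False.
Unit clause (¬x6) forces x6 = False.
But (x6) is also a unit clause — contradiction.
Either choice for x1 ends in contradiction.
No assignment satisfies every clause.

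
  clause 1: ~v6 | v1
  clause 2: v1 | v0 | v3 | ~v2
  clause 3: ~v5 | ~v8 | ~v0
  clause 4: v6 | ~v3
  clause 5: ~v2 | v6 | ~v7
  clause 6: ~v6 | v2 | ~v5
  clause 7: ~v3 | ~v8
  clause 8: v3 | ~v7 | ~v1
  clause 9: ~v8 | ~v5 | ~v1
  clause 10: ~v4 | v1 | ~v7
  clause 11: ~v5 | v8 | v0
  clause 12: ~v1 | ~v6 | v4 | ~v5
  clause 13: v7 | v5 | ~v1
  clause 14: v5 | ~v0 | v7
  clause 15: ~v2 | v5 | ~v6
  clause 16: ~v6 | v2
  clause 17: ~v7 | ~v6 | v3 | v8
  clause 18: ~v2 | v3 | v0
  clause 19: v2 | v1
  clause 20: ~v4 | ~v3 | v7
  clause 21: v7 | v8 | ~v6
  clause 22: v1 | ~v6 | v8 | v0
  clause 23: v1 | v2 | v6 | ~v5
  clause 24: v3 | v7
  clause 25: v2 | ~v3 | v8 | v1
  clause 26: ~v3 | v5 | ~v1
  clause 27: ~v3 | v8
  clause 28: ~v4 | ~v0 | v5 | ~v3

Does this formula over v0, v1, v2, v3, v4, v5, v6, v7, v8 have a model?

Try v6 = 0.
Unit clause (~v3) forces v3 = 0.
Unit clause (v7) forces v7 = 1.
Unit clause (~v2) forces v2 = 0.
Unit clause (~v1) forces v1 = 0.
Now (v1) is unsatisfied and unit — conflict.
So v6 must be the other value — set v6 = 1.
Unit clause (v1) forces v1 = 1.
Unit clause (v2) forces v2 = 1.
Unit clause (v5) forces v5 = 1.
Unit clause (~v8) forces v8 = 0.
Unit clause (v0) forces v0 = 1.
Unit clause (v4) forces v4 = 1.
Unit clause (v7) forces v7 = 1.
Unit clause (v3) forces v3 = 1.
Now (~v3) is unsatisfied and unit — conflict.
Neither v6 = 1 nor v6 = 0 works.
No assignment satisfies every clause.

Unsatisfiable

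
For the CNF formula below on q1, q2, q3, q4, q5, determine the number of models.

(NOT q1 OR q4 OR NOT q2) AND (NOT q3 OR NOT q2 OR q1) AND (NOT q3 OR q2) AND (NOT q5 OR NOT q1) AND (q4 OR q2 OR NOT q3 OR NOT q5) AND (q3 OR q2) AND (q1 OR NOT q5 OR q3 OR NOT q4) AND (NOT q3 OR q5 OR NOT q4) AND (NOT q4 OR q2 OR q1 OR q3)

There are 2^5 = 32 truth assignments over (q1, q2, q3, q4, q5).
Split on q3. With q3 = true, the clauses containing q3 are satisfied and NOT q3 drops from the rest; 0 of the 2^4 = 16 assignments to the other variables satisfy what remains.
With q3 = false, by the same count on the reduced clause set, 4 assignments work.
Total: 0 + 4 = 4.

4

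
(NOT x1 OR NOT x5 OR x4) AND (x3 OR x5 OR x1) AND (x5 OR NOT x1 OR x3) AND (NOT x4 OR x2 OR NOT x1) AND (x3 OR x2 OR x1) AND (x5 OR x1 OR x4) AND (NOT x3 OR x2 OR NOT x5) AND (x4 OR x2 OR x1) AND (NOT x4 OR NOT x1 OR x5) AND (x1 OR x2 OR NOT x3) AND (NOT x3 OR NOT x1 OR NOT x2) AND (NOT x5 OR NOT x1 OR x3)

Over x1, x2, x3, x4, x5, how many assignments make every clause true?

6

There are 2^5 = 32 truth assignments over (x1, x2, x3, x4, x5).
Split on x4. With x4 = true, the clauses containing x4 are satisfied and NOT x4 drops from the rest; 3 of the 2^4 = 16 assignments to the other variables satisfy what remains.
With x4 = false, by the same count on the reduced clause set, 3 assignments work.
(One model: x1=F, x2=T, x3=F, x4=F, x5=T.)
Total: 3 + 3 = 6.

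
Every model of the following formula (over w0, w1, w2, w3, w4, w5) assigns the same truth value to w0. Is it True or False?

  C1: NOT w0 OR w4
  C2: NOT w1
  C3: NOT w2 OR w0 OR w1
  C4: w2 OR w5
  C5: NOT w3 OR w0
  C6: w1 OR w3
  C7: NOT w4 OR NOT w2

Suppose w0 = false.
(NOT w1) alone gives w1 = false.
(NOT w2) alone gives w2 = false.
(w5) alone gives w5 = true.
(NOT w3) alone gives w3 = false.
Now (w3) is unsatisfied and unit — conflict.
So every satisfying assignment has w0 = True.

True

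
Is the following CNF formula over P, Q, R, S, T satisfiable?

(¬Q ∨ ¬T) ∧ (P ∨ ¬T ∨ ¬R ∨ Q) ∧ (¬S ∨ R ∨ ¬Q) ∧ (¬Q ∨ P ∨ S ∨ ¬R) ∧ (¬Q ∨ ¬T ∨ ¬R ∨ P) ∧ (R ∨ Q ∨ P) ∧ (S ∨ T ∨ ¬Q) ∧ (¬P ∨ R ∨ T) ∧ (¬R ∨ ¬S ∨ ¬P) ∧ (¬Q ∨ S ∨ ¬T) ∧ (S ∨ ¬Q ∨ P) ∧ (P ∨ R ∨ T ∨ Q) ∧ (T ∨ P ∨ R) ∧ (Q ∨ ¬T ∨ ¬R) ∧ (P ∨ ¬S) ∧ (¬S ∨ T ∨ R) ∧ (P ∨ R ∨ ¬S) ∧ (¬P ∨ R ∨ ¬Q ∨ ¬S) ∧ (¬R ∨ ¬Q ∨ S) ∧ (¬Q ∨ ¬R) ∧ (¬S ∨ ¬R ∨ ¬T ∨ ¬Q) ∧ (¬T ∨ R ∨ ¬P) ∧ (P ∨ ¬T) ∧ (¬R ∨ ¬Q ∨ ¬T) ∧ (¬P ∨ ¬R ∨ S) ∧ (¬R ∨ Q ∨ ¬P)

Case Q = False:
Case R = True:
The clause (¬T) is unit, so T = False.
The clause (¬P) is unit, so P = False.
The clause (¬S) is unit, so S = False.
Every clause now holds.
A satisfying assignment: P: False, Q: False, R: True, S: False, T: False.

Satisfiable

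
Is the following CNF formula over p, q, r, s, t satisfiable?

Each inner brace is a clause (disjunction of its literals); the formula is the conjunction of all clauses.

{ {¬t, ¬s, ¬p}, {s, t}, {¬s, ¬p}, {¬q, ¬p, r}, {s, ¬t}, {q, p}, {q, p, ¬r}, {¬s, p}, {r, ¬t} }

Branch on s: set s = True.
From the singleton clause (¬p), p = False.
Now (p) is unsatisfied and unit — conflict.
So s must be the other value — set s = False.
From the singleton clause (t), t = True.
Now (¬t) is unsatisfied and unit — conflict.
Both values of s lead to a conflict.
No assignment satisfies every clause.

Unsatisfiable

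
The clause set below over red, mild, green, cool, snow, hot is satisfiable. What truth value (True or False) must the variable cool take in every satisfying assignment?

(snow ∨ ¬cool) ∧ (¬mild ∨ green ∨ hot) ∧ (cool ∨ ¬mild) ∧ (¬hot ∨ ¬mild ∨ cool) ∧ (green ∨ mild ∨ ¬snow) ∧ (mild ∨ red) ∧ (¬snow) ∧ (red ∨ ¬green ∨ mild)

Suppose cool = True.
From the singleton clause (snow), snow = True.
Now (¬snow) is unsatisfied and unit — conflict.
So every satisfying assignment has cool = False.

False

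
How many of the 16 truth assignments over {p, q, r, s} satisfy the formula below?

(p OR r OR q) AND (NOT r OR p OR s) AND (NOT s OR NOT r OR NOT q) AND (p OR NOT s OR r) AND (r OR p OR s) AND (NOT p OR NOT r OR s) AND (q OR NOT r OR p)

5

There are 2^4 = 16 truth assignments over (p, q, r, s).
Check each against the 7 clauses (columns in the order p, q, r, s):
  F F F F  ✗ fails (p OR r OR q)
  F F F T  ✗ fails (p OR r OR q)
  F F T F  ✗ fails (NOT r OR p OR s)
  F F T T  ✗ fails (q OR NOT r OR p)
  F T F F  ✗ fails (r OR p OR s)
  F T F T  ✗ fails (p OR NOT s OR r)
  F T T F  ✗ fails (NOT r OR p OR s)
  F T T T  ✗ fails (NOT s OR NOT r OR NOT q)
  T F F F  ✓ satisfies all
  T F F T  ✓ satisfies all
  T F T F  ✗ fails (NOT p OR NOT r OR s)
  T F T T  ✓ satisfies all
  T T F F  ✓ satisfies all
  T T F T  ✓ satisfies all
  T T T F  ✗ fails (NOT p OR NOT r OR s)
  T T T T  ✗ fails (NOT s OR NOT r OR NOT q)
5 of the 16 rows are models.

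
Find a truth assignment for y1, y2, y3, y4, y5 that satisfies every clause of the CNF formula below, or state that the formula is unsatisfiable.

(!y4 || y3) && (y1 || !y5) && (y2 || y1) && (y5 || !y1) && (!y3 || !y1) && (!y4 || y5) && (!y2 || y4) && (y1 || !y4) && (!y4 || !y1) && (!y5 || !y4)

Branch on y4: set y4 = false.
The clause (!y2) is unit, so y2 = false.
The clause (y1) is unit, so y1 = true.
The clause (y5) is unit, so y5 = true.
The clause (!y3) is unit, so y3 = false.
Every clause now holds.

y1=true; y2=false; y3=false; y4=false; y5=true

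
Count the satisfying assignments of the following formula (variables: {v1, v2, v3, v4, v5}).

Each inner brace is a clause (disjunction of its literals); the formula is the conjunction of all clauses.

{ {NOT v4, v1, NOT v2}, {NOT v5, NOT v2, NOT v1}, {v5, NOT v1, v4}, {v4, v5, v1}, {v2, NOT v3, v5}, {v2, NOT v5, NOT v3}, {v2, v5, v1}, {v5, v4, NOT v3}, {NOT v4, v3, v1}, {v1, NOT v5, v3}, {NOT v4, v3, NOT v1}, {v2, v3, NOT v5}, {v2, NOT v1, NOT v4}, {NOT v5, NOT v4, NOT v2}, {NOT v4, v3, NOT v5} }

There are 2^5 = 32 truth assignments over (v1, v2, v3, v4, v5).
Split on v2. With v2 = true, the clauses containing v2 are satisfied and NOT v2 drops from the rest; 2 of the 2^4 = 16 assignments to the other variables satisfy what remains.
With v2 = false, by the same count on the reduced clause set, 0 assignments work.
(One model: v1=F, v2=T, v3=T, v4=F, v5=T.)
Total: 2 + 0 = 2.

2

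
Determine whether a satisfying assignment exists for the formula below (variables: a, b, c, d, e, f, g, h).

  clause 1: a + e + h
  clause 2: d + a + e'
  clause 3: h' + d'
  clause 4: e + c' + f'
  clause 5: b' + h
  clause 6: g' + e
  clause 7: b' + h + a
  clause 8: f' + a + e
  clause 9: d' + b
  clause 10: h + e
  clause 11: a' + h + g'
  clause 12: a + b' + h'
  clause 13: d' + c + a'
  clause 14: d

From the singleton clause (d), d = 1.
From the singleton clause (h'), h = 0.
From the singleton clause (b'), b = 0.
Now (b) is unsatisfied and unit — conflict.
No assignment satisfies every clause.

No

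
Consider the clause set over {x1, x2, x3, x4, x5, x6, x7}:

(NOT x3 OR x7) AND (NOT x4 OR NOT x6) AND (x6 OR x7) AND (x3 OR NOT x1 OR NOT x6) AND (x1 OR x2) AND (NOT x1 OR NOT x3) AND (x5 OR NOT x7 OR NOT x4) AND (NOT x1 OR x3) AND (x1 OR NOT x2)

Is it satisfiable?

Branch on x3: set x3 = false.
Unit clause (NOT x1) forces x1 = false.
Unit clause (x2) forces x2 = true.
Now (NOT x2) is unsatisfied and unit — conflict.
Undo x3 and try x3 = true.
Unit clause (x7) forces x7 = true.
Unit clause (NOT x1) forces x1 = false.
Unit clause (x2) forces x2 = true.
Now (NOT x2) is unsatisfied and unit — conflict.
Both values of x3 lead to a conflict.
No assignment satisfies every clause.

No, unsatisfiable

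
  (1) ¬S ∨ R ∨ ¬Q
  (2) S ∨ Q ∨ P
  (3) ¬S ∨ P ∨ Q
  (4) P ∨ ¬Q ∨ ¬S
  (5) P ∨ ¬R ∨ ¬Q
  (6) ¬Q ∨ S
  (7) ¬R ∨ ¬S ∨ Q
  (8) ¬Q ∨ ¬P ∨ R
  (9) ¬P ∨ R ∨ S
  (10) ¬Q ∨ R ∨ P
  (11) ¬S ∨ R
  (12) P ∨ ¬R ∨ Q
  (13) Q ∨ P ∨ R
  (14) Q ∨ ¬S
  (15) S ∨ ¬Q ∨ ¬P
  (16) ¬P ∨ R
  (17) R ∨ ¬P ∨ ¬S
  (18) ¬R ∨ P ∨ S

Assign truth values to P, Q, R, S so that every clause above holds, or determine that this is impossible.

Suppose Q = False.
(¬S) alone gives S = False.
(P) alone gives P = True.
(R) alone gives R = True.
All clauses are satisfied.

P ↦ True,  Q ↦ False,  R ↦ True,  S ↦ False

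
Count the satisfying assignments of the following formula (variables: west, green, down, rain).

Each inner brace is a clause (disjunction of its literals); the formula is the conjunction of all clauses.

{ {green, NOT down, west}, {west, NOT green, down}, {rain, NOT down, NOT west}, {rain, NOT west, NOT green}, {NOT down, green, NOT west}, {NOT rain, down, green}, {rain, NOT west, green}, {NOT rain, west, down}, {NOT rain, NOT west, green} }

There are 2^4 = 16 truth assignments over (west, green, down, rain).
Check each against the 9 clauses (columns in the order west, green, down, rain):
  F F F F  ✓ satisfies all
  F F F T  ✗ fails (NOT rain OR down OR green)
  F F T F  ✗ fails (green OR NOT down OR west)
  F F T T  ✗ fails (green OR NOT down OR west)
  F T F F  ✗ fails (west OR NOT green OR down)
  F T F T  ✗ fails (west OR NOT green OR down)
  F T T F  ✓ satisfies all
  F T T T  ✓ satisfies all
  T F F F  ✗ fails (rain OR NOT west OR green)
  T F F T  ✗ fails (NOT rain OR down OR green)
  T F T F  ✗ fails (rain OR NOT down OR NOT west)
  T F T T  ✗ fails (NOT down OR green OR NOT west)
  T T F F  ✗ fails (rain OR NOT west OR NOT green)
  T T F T  ✓ satisfies all
  T T T F  ✗ fails (rain OR NOT down OR NOT west)
  T T T T  ✓ satisfies all
5 of the 16 rows are models.

5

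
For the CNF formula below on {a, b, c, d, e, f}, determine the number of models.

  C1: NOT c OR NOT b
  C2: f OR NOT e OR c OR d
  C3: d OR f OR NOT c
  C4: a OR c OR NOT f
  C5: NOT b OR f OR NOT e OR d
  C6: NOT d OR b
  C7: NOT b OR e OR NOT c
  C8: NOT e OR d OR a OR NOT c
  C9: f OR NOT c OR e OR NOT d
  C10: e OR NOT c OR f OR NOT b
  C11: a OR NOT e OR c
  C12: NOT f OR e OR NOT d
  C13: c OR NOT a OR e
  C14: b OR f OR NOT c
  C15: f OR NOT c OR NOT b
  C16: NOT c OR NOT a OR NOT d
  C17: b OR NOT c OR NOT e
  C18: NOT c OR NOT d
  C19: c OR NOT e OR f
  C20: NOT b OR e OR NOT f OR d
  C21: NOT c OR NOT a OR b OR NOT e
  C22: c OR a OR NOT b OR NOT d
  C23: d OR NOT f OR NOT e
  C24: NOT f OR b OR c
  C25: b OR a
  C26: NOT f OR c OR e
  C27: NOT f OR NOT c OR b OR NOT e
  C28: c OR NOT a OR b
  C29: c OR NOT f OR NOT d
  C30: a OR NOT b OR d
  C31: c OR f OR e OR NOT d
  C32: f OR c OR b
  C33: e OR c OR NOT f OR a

There are 2^6 = 64 truth assignments over (a, b, c, d, e, f).
Split on b. With b = true, the clauses containing b are satisfied and NOT b drops from the rest; 0 of the 2^5 = 32 assignments to the other variables satisfy what remains.
With b = false, by the same count on the reduced clause set, 1 assignment works.
(One model: a=T, b=F, c=T, d=F, e=F, f=T.)
Total: 0 + 1 = 1.

1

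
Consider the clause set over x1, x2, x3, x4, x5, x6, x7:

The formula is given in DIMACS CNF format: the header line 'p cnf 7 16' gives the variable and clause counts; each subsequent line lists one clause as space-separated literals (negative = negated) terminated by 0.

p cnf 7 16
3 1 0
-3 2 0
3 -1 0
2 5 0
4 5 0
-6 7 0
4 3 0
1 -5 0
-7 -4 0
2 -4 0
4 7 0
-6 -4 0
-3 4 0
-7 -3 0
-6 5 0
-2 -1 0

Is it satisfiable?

Try x3 = True.
Unit clause (x2) forces x2 = True.
Unit clause (x4) forces x4 = True.
Unit clause (¬x7) forces x7 = False.
Unit clause (¬x6) forces x6 = False.
Unit clause (¬x1) forces x1 = False.
Unit clause (¬x5) forces x5 = False.
Every clause now holds.
A satisfying assignment: x1=False, x2=True, x3=True, x4=True, x5=False, x6=False, x7=False.

Yes, satisfiable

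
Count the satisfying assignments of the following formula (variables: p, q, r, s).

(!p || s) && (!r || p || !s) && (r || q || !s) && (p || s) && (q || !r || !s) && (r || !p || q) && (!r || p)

There are 2^4 = 16 truth assignments over (p, q, r, s).
Check each against the 7 clauses (columns in the order p, q, r, s):
  F F F F  ✗ fails (p || s)
  F F F T  ✗ fails (r || q || !s)
  F F T F  ✗ fails (p || s)
  F F T T  ✗ fails (!r || p || !s)
  F T F F  ✗ fails (p || s)
  F T F T  ✓ satisfies all
  F T T F  ✗ fails (p || s)
  F T T T  ✗ fails (!r || p || !s)
  T F F F  ✗ fails (!p || s)
  T F F T  ✗ fails (r || q || !s)
  T F T F  ✗ fails (!p || s)
  T F T T  ✗ fails (q || !r || !s)
  T T F F  ✗ fails (!p || s)
  T T F T  ✓ satisfies all
  T T T F  ✗ fails (!p || s)
  T T T T  ✓ satisfies all
3 of the 16 rows are models.

3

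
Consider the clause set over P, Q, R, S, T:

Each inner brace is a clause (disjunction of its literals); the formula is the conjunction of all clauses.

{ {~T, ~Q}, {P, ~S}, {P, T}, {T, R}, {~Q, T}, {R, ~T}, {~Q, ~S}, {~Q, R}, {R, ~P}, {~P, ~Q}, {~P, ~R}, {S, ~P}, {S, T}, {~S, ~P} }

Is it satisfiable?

Yes, satisfiable

Try T = 1.
From the singleton clause (~Q), Q = 0.
From the singleton clause (R), R = 1.
From the singleton clause (~P), P = 0.
From the singleton clause (~S), S = 0.
Every clause now holds.
A satisfying assignment: P=0,  Q=0,  R=1,  S=0,  T=1.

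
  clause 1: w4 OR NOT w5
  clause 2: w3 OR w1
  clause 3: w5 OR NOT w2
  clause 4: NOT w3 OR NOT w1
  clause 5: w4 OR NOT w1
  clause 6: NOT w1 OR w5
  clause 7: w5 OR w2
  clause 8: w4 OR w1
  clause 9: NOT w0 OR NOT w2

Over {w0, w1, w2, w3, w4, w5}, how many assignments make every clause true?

There are 2^6 = 64 truth assignments over (w0, w1, w2, w3, w4, w5).
Split on w3. With w3 = true, the clauses containing w3 are satisfied and NOT w3 drops from the rest; 3 of the 2^5 = 32 assignments to the other variables satisfy what remains.
With w3 = false, by the same count on the reduced clause set, 3 assignments work.
Total: 3 + 3 = 6.

6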